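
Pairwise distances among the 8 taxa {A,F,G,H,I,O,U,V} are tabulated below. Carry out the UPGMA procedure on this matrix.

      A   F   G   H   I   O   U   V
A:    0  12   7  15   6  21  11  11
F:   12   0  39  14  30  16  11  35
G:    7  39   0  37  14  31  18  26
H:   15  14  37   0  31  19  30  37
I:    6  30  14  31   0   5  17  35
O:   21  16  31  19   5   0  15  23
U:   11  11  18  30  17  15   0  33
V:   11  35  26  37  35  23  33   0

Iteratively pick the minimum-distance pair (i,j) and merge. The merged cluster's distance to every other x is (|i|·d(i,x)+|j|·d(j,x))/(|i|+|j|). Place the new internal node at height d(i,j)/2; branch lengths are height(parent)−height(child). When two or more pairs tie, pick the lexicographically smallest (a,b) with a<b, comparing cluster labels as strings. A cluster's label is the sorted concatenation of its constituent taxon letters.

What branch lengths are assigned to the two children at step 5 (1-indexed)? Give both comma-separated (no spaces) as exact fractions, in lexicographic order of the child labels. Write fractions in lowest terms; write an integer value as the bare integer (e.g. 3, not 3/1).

7/8,35/8

iteration 1: select I,O (d=5); attach at lengths (5/2, 5/2); label the merged cluster IO
  updated: d(A,IO)=27/2, d(F,IO)=23, d(G,IO)=45/2, d(H,IO)=25, d(IO,U)=16, d(IO,V)=29
iteration 2: select A,G (d=7); attach at lengths (7/2, 7/2); label the merged cluster AG
  updated: d(AG,F)=51/2, d(AG,H)=26, d(AG,IO)=18, d(AG,U)=29/2, d(AG,V)=37/2
iteration 3: select F,U (d=11); attach at lengths (11/2, 11/2); label the merged cluster FU
  updated: d(AG,FU)=20, d(FU,H)=22, d(FU,IO)=39/2, d(FU,V)=34
iteration 4: select AG,IO (d=18); attach at lengths (11/2, 13/2); label the merged cluster AGIO
  updated: d(AGIO,FU)=79/4, d(AGIO,H)=51/2, d(AGIO,V)=95/4
iteration 5: select AGIO,FU (d=79/4); attach at lengths (7/8, 35/8); label the merged cluster AFGIOU
  updated: d(AFGIOU,H)=73/3, d(AFGIOU,V)=163/6
iteration 6: select AFGIOU,H (d=73/3); attach at lengths (55/24, 73/6); label the merged cluster AFGHIOU
  updated: d(AFGHIOU,V)=200/7
iteration 7: select AFGHIOU,V (d=200/7); attach at lengths (89/42, 100/7); label the merged cluster AFGHIOUV
final tree: (((((A:7/2,G:7/2):11/2,(I:5/2,O:5/2):13/2):7/8,(F:11/2,U:11/2):35/8):55/24,H:73/6):89/42,V:100/7)
total length: 11947/168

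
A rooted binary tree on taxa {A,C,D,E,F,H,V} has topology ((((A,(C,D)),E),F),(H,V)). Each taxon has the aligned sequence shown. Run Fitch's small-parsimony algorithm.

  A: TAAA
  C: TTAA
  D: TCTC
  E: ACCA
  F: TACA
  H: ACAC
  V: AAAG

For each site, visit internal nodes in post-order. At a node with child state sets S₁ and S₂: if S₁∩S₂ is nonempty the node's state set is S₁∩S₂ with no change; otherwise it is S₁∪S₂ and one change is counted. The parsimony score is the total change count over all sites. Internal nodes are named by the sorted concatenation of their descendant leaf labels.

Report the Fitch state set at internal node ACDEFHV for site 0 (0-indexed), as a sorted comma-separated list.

A,T

site 0, node CD: C={T} ∩ D={T} → {T} (+0)
site 0, node ACD: A={T} ∩ CD={T} → {T} (+0)
site 0, node ACDE: ACD={T} ∪ E={A} → {A,T} (+1)
site 0, node ACDEF: ACDE={A,T} ∩ F={T} → {T} (+0)
site 0, node HV: H={A} ∩ V={A} → {A} (+0)
site 0, node ACDEFHV: ACDEF={T} ∪ HV={A} → {A,T} (+1)
site 1, node CD: C={T} ∪ D={C} → {C,T} (+1)
site 1, node ACD: A={A} ∪ CD={C,T} → {A,C,T} (+1)
site 1, node ACDE: ACD={A,C,T} ∩ E={C} → {C} (+0)
site 1, node ACDEF: ACDE={C} ∪ F={A} → {A,C} (+1)
site 1, node HV: H={C} ∪ V={A} → {A,C} (+1)
site 1, node ACDEFHV: ACDEF={A,C} ∩ HV={A,C} → {A,C} (+0)
site 2, node CD: C={A} ∪ D={T} → {A,T} (+1)
site 2, node ACD: A={A} ∩ CD={A,T} → {A} (+0)
site 2, node ACDE: ACD={A} ∪ E={C} → {A,C} (+1)
site 2, node ACDEF: ACDE={A,C} ∩ F={C} → {C} (+0)
site 2, node HV: H={A} ∩ V={A} → {A} (+0)
site 2, node ACDEFHV: ACDEF={C} ∪ HV={A} → {A,C} (+1)
site 3, node CD: C={A} ∪ D={C} → {A,C} (+1)
site 3, node ACD: A={A} ∩ CD={A,C} → {A} (+0)
site 3, node ACDE: ACD={A} ∩ E={A} → {A} (+0)
site 3, node ACDEF: ACDE={A} ∩ F={A} → {A} (+0)
site 3, node HV: H={C} ∪ V={G} → {C,G} (+1)
site 3, node ACDEFHV: ACDEF={A} ∪ HV={C,G} → {A,C,G} (+1)
per-site changes: [2, 4, 3, 3]; total = 12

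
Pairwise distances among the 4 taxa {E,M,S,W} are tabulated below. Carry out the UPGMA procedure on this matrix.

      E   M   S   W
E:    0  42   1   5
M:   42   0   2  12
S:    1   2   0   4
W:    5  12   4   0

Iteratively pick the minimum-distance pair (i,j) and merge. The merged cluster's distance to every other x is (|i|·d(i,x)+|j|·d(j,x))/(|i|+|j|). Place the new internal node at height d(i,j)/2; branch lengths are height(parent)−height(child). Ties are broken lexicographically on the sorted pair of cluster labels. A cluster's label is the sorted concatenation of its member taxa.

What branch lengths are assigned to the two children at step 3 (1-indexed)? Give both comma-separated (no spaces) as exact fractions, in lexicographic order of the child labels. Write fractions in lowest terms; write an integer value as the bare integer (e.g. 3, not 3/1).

85/12,28/3

iteration 1: select E,S (d=1); attach at lengths (1/2, 1/2); label the merged cluster ES
  updated: d(ES,M)=22, d(ES,W)=9/2
iteration 2: select ES,W (d=9/2); attach at lengths (7/4, 9/4); label the merged cluster ESW
  updated: d(ESW,M)=56/3
iteration 3: select ESW,M (d=56/3); attach at lengths (85/12, 28/3); label the merged cluster EMSW
final tree: (((E:1/2,S:1/2):7/4,W:9/4):85/12,M:28/3)
total length: 257/12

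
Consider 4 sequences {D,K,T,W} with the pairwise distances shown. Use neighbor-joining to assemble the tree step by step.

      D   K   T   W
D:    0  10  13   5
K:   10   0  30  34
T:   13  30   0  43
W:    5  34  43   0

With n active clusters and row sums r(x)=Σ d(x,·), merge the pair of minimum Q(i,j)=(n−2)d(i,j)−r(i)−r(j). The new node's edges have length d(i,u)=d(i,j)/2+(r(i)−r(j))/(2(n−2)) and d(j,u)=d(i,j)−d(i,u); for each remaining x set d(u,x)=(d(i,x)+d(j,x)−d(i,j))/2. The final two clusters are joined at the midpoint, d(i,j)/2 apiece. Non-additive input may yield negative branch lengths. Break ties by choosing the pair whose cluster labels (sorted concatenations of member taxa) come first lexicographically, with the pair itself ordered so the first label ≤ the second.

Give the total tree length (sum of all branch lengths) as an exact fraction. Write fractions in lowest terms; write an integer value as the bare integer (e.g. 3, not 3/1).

step 1: merge (D,W) at d=5, Q=-100; branch lengths D→-11, W→16; new cluster DW
  updated: d(DW,K)=39/2, d(DW,T)=51/2
step 2: merge (DW,K) at d=39/2, Q=-75; branch lengths DW→15/2, K→12; new cluster DKW
  updated: d(DKW,T)=18
step 3: merge (DKW,T) at d=18; branch lengths DKW→9, T→9; new cluster DKTW
final tree: (((D:-11,W:16):15/2,K:12):9,T:9)
total length: 85/2

85/2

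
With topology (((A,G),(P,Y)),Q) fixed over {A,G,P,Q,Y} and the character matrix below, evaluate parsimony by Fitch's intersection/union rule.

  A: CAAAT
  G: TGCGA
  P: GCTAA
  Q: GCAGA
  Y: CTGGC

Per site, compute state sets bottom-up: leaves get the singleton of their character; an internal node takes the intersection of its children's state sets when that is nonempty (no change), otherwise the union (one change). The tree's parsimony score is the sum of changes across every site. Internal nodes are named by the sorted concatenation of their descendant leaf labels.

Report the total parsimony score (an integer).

13

site 0, node AG: A={C} ∪ G={T} → {C,T} (+1)
site 0, node PY: P={G} ∪ Y={C} → {C,G} (+1)
site 0, node AGPY: AG={C,T} ∩ PY={C,G} → {C} (+0)
site 0, node AGPQY: AGPY={C} ∪ Q={G} → {C,G} (+1)
site 1, node AG: A={A} ∪ G={G} → {A,G} (+1)
site 1, node PY: P={C} ∪ Y={T} → {C,T} (+1)
site 1, node AGPY: AG={A,G} ∪ PY={C,T} → {A,C,G,T} (+1)
site 1, node AGPQY: AGPY={A,C,G,T} ∩ Q={C} → {C} (+0)
site 2, node AG: A={A} ∪ G={C} → {A,C} (+1)
site 2, node PY: P={T} ∪ Y={G} → {G,T} (+1)
site 2, node AGPY: AG={A,C} ∪ PY={G,T} → {A,C,G,T} (+1)
site 2, node AGPQY: AGPY={A,C,G,T} ∩ Q={A} → {A} (+0)
site 3, node AG: A={A} ∪ G={G} → {A,G} (+1)
site 3, node PY: P={A} ∪ Y={G} → {A,G} (+1)
site 3, node AGPY: AG={A,G} ∩ PY={A,G} → {A,G} (+0)
site 3, node AGPQY: AGPY={A,G} ∩ Q={G} → {G} (+0)
site 4, node AG: A={T} ∪ G={A} → {A,T} (+1)
site 4, node PY: P={A} ∪ Y={C} → {A,C} (+1)
site 4, node AGPY: AG={A,T} ∩ PY={A,C} → {A} (+0)
site 4, node AGPQY: AGPY={A} ∩ Q={A} → {A} (+0)
per-site changes: [3, 3, 3, 2, 2]; total = 13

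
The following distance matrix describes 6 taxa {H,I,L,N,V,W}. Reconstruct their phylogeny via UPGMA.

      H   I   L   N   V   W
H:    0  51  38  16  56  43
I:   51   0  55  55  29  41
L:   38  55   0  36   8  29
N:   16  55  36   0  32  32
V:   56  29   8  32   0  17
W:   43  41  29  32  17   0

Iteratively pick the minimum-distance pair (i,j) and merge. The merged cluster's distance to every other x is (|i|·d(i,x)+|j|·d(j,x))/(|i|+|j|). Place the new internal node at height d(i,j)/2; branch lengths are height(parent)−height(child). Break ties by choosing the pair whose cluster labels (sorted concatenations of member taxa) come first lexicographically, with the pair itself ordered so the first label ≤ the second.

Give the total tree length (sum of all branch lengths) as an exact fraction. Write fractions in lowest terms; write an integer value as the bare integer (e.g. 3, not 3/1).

1789/20

step 1: merge (L,V) at d=8; branch lengths L→4, V→4; new cluster LV
  updated: d(H,LV)=47, d(I,LV)=42, d(LV,N)=34, d(LV,W)=23
step 2: merge (H,N) at d=16; branch lengths H→8, N→8; new cluster HN
  updated: d(HN,I)=53, d(HN,LV)=81/2, d(HN,W)=75/2
step 3: merge (LV,W) at d=23; branch lengths LV→15/2, W→23/2; new cluster LVW
  updated: d(HN,LVW)=79/2, d(I,LVW)=125/3
step 4: merge (HN,LVW) at d=79/2; branch lengths HN→47/4, LVW→33/4; new cluster HLNVW
  updated: d(HLNVW,I)=231/5
step 5: merge (HLNVW,I) at d=231/5; branch lengths HLNVW→67/20, I→231/10; new cluster HILNVW
final tree: (((H:8,N:8):47/4,((L:4,V:4):15/2,W:23/2):33/4):67/20,I:231/10)
total length: 1789/20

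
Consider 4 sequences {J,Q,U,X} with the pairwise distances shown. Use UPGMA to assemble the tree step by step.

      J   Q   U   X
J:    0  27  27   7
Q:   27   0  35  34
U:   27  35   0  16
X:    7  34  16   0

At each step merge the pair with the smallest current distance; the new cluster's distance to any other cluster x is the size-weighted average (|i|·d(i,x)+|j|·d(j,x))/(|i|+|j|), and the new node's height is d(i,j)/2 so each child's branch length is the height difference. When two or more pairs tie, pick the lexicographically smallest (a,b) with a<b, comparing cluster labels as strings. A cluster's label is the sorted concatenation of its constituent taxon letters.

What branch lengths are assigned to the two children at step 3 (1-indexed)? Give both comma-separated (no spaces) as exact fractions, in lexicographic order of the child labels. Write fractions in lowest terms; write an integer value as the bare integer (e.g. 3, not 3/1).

21/4,16

step 1: merge (J,X) at d=7; branch lengths J→7/2, X→7/2; new cluster JX
  updated: d(JX,Q)=61/2, d(JX,U)=43/2
step 2: merge (JX,U) at d=43/2; branch lengths JX→29/4, U→43/4; new cluster JUX
  updated: d(JUX,Q)=32
step 3: merge (JUX,Q) at d=32; branch lengths JUX→21/4, Q→16; new cluster JQUX
final tree: (((J:7/2,X:7/2):29/4,U:43/4):21/4,Q:16)
total length: 185/4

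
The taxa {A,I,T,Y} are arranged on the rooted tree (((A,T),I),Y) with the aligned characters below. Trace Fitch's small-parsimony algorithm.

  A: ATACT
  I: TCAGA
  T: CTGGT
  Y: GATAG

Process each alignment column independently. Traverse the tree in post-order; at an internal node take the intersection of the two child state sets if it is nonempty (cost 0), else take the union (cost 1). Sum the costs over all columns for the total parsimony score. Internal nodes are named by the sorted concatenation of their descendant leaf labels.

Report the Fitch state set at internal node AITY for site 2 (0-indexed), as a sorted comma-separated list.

site 0, node AT: A={A} ∪ T={C} → {A,C} (+1)
site 0, node AIT: AT={A,C} ∪ I={T} → {A,C,T} (+1)
site 0, node AITY: AIT={A,C,T} ∪ Y={G} → {A,C,G,T} (+1)
site 1, node AT: A={T} ∩ T={T} → {T} (+0)
site 1, node AIT: AT={T} ∪ I={C} → {C,T} (+1)
site 1, node AITY: AIT={C,T} ∪ Y={A} → {A,C,T} (+1)
site 2, node AT: A={A} ∪ T={G} → {A,G} (+1)
site 2, node AIT: AT={A,G} ∩ I={A} → {A} (+0)
site 2, node AITY: AIT={A} ∪ Y={T} → {A,T} (+1)
site 3, node AT: A={C} ∪ T={G} → {C,G} (+1)
site 3, node AIT: AT={C,G} ∩ I={G} → {G} (+0)
site 3, node AITY: AIT={G} ∪ Y={A} → {A,G} (+1)
site 4, node AT: A={T} ∩ T={T} → {T} (+0)
site 4, node AIT: AT={T} ∪ I={A} → {A,T} (+1)
site 4, node AITY: AIT={A,T} ∪ Y={G} → {A,G,T} (+1)
per-site changes: [3, 2, 2, 2, 2]; total = 11

A,T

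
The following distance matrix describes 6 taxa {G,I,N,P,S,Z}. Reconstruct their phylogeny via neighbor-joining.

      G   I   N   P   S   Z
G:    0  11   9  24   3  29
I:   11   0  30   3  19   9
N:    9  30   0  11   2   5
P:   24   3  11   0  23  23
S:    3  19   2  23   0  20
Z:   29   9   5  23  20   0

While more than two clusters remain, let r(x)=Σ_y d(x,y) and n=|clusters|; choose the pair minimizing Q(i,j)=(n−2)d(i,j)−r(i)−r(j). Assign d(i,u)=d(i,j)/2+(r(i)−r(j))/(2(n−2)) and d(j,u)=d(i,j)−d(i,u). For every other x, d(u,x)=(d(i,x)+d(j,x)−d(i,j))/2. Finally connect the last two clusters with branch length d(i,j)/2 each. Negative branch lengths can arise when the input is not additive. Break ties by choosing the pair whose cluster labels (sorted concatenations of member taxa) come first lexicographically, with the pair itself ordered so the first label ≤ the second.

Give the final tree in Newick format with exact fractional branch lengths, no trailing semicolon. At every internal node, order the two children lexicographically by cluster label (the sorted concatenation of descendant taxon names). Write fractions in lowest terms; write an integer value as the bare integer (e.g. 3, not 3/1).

(((G:63/16,S:-15/16):93/16,((I:0,P:3):22/3,Z:43/6):105/16):-29/32,N:-29/32)

step 1: merge (I,P) at d=3, Q=-144; branch lengths I→0, P→3; new cluster IP
  updated: d(G,IP)=16, d(IP,N)=19, d(IP,S)=39/2, d(IP,Z)=29/2
step 2: merge (IP,Z) at d=29/2, Q=-94; branch lengths IP→22/3, Z→43/6; new cluster IPZ
  updated: d(G,IPZ)=61/4, d(IPZ,N)=19/4, d(IPZ,S)=25/2
step 3: merge (G,S) at d=3, Q=-155/4; branch lengths G→63/16, S→-15/16; new cluster GS
  updated: d(GS,IPZ)=99/8, d(GS,N)=4
step 4: merge (GS,IPZ) at d=99/8, Q=-169/8; branch lengths GS→93/16, IPZ→105/16; new cluster GIPSZ
  updated: d(GIPSZ,N)=-29/16
step 5: merge (GIPSZ,N) at d=-29/16; branch lengths GIPSZ→-29/32, N→-29/32; new cluster GINPSZ
final tree: (((G:63/16,S:-15/16):93/16,((I:0,P:3):22/3,Z:43/6):105/16):-29/32,N:-29/32)
total length: 497/16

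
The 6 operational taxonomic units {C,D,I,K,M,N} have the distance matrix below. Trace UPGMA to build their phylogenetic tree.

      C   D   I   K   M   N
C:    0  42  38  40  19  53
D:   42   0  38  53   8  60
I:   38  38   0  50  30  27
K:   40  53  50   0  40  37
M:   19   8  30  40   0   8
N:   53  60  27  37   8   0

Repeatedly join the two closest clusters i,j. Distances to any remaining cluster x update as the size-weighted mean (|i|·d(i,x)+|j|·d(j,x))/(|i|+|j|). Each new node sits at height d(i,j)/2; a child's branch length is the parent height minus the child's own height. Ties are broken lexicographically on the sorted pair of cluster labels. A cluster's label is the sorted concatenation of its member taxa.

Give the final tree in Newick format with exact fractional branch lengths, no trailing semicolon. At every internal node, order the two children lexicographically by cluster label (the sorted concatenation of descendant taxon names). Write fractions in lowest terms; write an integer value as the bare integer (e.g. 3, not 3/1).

step 1: merge (D,M) at d=8; branch lengths D→4, M→4; new cluster DM
  updated: d(C,DM)=61/2, d(DM,I)=34, d(DM,K)=93/2, d(DM,N)=34
step 2: merge (I,N) at d=27; branch lengths I→27/2, N→27/2; new cluster IN
  updated: d(C,IN)=91/2, d(DM,IN)=34, d(IN,K)=87/2
step 3: merge (C,DM) at d=61/2; branch lengths C→61/4, DM→45/4; new cluster CDM
  updated: d(CDM,IN)=227/6, d(CDM,K)=133/3
step 4: merge (CDM,IN) at d=227/6; branch lengths CDM→11/3, IN→65/12; new cluster CDIMN
  updated: d(CDIMN,K)=44
step 5: merge (CDIMN,K) at d=44; branch lengths CDIMN→37/12, K→22; new cluster CDIKMN
final tree: (((C:61/4,(D:4,M:4):45/4):11/3,(I:27/2,N:27/2):65/12):37/12,K:22)
total length: 287/3

(((C:61/4,(D:4,M:4):45/4):11/3,(I:27/2,N:27/2):65/12):37/12,K:22)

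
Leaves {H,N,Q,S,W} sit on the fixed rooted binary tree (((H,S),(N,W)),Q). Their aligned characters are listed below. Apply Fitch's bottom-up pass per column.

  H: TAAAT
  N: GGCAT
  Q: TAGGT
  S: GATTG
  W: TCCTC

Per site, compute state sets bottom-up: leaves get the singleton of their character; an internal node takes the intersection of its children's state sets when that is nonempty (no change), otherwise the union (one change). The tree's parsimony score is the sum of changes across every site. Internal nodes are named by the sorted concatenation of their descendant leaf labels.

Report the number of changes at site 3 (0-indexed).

3

HS@0: {T} ∪ {G} = {G,T} (union, +1)
NW@0: {G} ∪ {T} = {G,T} (union, +1)
HNSW@0: {G,T} ∩ {G,T} = {G,T} (intersection, +0)
HNQSW@0: {G,T} ∩ {T} = {T} (intersection, +0)
HS@1: {A} ∩ {A} = {A} (intersection, +0)
NW@1: {G} ∪ {C} = {C,G} (union, +1)
HNSW@1: {A} ∪ {C,G} = {A,C,G} (union, +1)
HNQSW@1: {A,C,G} ∩ {A} = {A} (intersection, +0)
HS@2: {A} ∪ {T} = {A,T} (union, +1)
NW@2: {C} ∩ {C} = {C} (intersection, +0)
HNSW@2: {A,T} ∪ {C} = {A,C,T} (union, +1)
HNQSW@2: {A,C,T} ∪ {G} = {A,C,G,T} (union, +1)
HS@3: {A} ∪ {T} = {A,T} (union, +1)
NW@3: {A} ∪ {T} = {A,T} (union, +1)
HNSW@3: {A,T} ∩ {A,T} = {A,T} (intersection, +0)
HNQSW@3: {A,T} ∪ {G} = {A,G,T} (union, +1)
HS@4: {T} ∪ {G} = {G,T} (union, +1)
NW@4: {T} ∪ {C} = {C,T} (union, +1)
HNSW@4: {G,T} ∩ {C,T} = {T} (intersection, +0)
HNQSW@4: {T} ∩ {T} = {T} (intersection, +0)
per-site changes: [2, 2, 3, 3, 2]; total = 12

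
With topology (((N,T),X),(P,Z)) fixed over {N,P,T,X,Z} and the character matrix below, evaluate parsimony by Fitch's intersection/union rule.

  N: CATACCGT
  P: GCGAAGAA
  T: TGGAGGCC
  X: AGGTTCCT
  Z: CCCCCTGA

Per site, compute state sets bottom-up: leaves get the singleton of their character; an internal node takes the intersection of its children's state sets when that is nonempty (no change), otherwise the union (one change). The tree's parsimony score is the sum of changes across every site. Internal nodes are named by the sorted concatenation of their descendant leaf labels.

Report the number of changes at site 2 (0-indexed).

NT@0: {C} ∪ {T} = {C,T} (union, +1)
NTX@0: {C,T} ∪ {A} = {A,C,T} (union, +1)
PZ@0: {G} ∪ {C} = {C,G} (union, +1)
NPTXZ@0: {A,C,T} ∩ {C,G} = {C} (intersection, +0)
NT@1: {A} ∪ {G} = {A,G} (union, +1)
NTX@1: {A,G} ∩ {G} = {G} (intersection, +0)
PZ@1: {C} ∩ {C} = {C} (intersection, +0)
NPTXZ@1: {G} ∪ {C} = {C,G} (union, +1)
NT@2: {T} ∪ {G} = {G,T} (union, +1)
NTX@2: {G,T} ∩ {G} = {G} (intersection, +0)
PZ@2: {G} ∪ {C} = {C,G} (union, +1)
NPTXZ@2: {G} ∩ {C,G} = {G} (intersection, +0)
NT@3: {A} ∩ {A} = {A} (intersection, +0)
NTX@3: {A} ∪ {T} = {A,T} (union, +1)
PZ@3: {A} ∪ {C} = {A,C} (union, +1)
NPTXZ@3: {A,T} ∩ {A,C} = {A} (intersection, +0)
NT@4: {C} ∪ {G} = {C,G} (union, +1)
NTX@4: {C,G} ∪ {T} = {C,G,T} (union, +1)
PZ@4: {A} ∪ {C} = {A,C} (union, +1)
NPTXZ@4: {C,G,T} ∩ {A,C} = {C} (intersection, +0)
NT@5: {C} ∪ {G} = {C,G} (union, +1)
NTX@5: {C,G} ∩ {C} = {C} (intersection, +0)
PZ@5: {G} ∪ {T} = {G,T} (union, +1)
NPTXZ@5: {C} ∪ {G,T} = {C,G,T} (union, +1)
NT@6: {G} ∪ {C} = {C,G} (union, +1)
NTX@6: {C,G} ∩ {C} = {C} (intersection, +0)
PZ@6: {A} ∪ {G} = {A,G} (union, +1)
NPTXZ@6: {C} ∪ {A,G} = {A,C,G} (union, +1)
NT@7: {T} ∪ {C} = {C,T} (union, +1)
NTX@7: {C,T} ∩ {T} = {T} (intersection, +0)
PZ@7: {A} ∩ {A} = {A} (intersection, +0)
NPTXZ@7: {T} ∪ {A} = {A,T} (union, +1)
per-site changes: [3, 2, 2, 2, 3, 3, 3, 2]; total = 20

2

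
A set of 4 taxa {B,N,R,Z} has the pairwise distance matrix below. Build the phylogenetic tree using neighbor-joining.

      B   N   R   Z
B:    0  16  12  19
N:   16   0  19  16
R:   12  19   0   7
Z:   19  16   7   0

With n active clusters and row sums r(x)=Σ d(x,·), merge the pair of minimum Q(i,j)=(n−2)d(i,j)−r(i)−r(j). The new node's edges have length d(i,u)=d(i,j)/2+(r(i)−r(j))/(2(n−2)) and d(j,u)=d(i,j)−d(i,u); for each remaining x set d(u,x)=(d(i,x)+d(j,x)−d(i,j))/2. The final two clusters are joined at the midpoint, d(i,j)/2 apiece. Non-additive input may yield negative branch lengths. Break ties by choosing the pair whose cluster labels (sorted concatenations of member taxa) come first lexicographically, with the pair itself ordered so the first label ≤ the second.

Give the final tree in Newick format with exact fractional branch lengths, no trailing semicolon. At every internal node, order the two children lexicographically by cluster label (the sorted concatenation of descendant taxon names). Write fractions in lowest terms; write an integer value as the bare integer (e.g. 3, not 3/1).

(((B:7,N:9):5,R:5/2):9/4,Z:9/4)

iteration 1: select B,N (d=16, Q=-66); attach at lengths (7, 9); label the merged cluster BN
  updated: d(BN,R)=15/2, d(BN,Z)=19/2
iteration 2: select BN,R (d=15/2, Q=-24); attach at lengths (5, 5/2); label the merged cluster BNR
  updated: d(BNR,Z)=9/2
iteration 3: select BNR,Z (d=9/2); attach at lengths (9/4, 9/4); label the merged cluster BNRZ
final tree: (((B:7,N:9):5,R:5/2):9/4,Z:9/4)
total length: 28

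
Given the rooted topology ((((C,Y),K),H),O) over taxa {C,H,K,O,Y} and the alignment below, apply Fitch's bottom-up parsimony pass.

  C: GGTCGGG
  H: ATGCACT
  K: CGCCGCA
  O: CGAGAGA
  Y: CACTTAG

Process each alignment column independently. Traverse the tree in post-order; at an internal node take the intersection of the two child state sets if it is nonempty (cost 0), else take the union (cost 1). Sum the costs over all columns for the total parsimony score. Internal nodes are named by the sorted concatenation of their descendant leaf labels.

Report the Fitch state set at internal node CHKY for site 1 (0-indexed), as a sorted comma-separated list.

site 0, node CY: C={G} ∪ Y={C} → {C,G} (+1)
site 0, node CKY: CY={C,G} ∩ K={C} → {C} (+0)
site 0, node CHKY: CKY={C} ∪ H={A} → {A,C} (+1)
site 0, node CHKOY: CHKY={A,C} ∩ O={C} → {C} (+0)
site 1, node CY: C={G} ∪ Y={A} → {A,G} (+1)
site 1, node CKY: CY={A,G} ∩ K={G} → {G} (+0)
site 1, node CHKY: CKY={G} ∪ H={T} → {G,T} (+1)
site 1, node CHKOY: CHKY={G,T} ∩ O={G} → {G} (+0)
site 2, node CY: C={T} ∪ Y={C} → {C,T} (+1)
site 2, node CKY: CY={C,T} ∩ K={C} → {C} (+0)
site 2, node CHKY: CKY={C} ∪ H={G} → {C,G} (+1)
site 2, node CHKOY: CHKY={C,G} ∪ O={A} → {A,C,G} (+1)
site 3, node CY: C={C} ∪ Y={T} → {C,T} (+1)
site 3, node CKY: CY={C,T} ∩ K={C} → {C} (+0)
site 3, node CHKY: CKY={C} ∩ H={C} → {C} (+0)
site 3, node CHKOY: CHKY={C} ∪ O={G} → {C,G} (+1)
site 4, node CY: C={G} ∪ Y={T} → {G,T} (+1)
site 4, node CKY: CY={G,T} ∩ K={G} → {G} (+0)
site 4, node CHKY: CKY={G} ∪ H={A} → {A,G} (+1)
site 4, node CHKOY: CHKY={A,G} ∩ O={A} → {A} (+0)
site 5, node CY: C={G} ∪ Y={A} → {A,G} (+1)
site 5, node CKY: CY={A,G} ∪ K={C} → {A,C,G} (+1)
site 5, node CHKY: CKY={A,C,G} ∩ H={C} → {C} (+0)
site 5, node CHKOY: CHKY={C} ∪ O={G} → {C,G} (+1)
site 6, node CY: C={G} ∩ Y={G} → {G} (+0)
site 6, node CKY: CY={G} ∪ K={A} → {A,G} (+1)
site 6, node CHKY: CKY={A,G} ∪ H={T} → {A,G,T} (+1)
site 6, node CHKOY: CHKY={A,G,T} ∩ O={A} → {A} (+0)
per-site changes: [2, 2, 3, 2, 2, 3, 2]; total = 16

G,T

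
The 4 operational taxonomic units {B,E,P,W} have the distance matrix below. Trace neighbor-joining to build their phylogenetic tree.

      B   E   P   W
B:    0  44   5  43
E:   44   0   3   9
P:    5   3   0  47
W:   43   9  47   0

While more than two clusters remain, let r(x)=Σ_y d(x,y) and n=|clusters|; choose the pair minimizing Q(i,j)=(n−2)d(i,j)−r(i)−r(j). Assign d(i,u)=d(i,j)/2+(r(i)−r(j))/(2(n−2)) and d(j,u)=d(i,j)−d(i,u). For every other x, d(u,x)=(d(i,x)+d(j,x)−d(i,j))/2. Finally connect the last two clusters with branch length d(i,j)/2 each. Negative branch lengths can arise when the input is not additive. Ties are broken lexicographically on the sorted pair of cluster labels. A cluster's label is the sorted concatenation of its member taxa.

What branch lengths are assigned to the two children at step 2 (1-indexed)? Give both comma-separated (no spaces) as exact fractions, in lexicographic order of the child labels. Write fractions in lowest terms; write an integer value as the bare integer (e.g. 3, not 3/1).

step 1: merge (B,P) at d=5, Q=-137; branch lengths B→47/4, P→-27/4; new cluster BP
  updated: d(BP,E)=21, d(BP,W)=85/2
step 2: merge (BP,E) at d=21, Q=-145/2; branch lengths BP→109/4, E→-25/4; new cluster BEP
  updated: d(BEP,W)=61/4
step 3: merge (BEP,W) at d=61/4; branch lengths BEP→61/8, W→61/8; new cluster BEPW
final tree: (((B:47/4,P:-27/4):109/4,E:-25/4):61/8,W:61/8)
total length: 165/4

109/4,-25/4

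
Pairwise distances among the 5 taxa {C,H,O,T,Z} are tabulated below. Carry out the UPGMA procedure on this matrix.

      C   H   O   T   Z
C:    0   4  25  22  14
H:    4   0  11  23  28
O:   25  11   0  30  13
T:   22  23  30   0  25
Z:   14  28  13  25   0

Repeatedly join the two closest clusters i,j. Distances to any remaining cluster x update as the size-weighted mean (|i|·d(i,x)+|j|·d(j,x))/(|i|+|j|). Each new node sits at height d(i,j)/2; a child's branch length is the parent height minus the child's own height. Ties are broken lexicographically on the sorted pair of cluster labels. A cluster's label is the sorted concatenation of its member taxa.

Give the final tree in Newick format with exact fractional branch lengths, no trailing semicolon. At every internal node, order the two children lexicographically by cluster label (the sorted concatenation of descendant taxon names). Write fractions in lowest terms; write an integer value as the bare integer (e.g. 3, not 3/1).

1. join C+H (d=4) ⇒ CH; edges |C|=2, |H|=2
  updated: d(CH,O)=18, d(CH,T)=45/2, d(CH,Z)=21
2. join O+Z (d=13) ⇒ OZ; edges |O|=13/2, |Z|=13/2
  updated: d(CH,OZ)=39/2, d(OZ,T)=55/2
3. join CH+OZ (d=39/2) ⇒ CHOZ; edges |CH|=31/4, |OZ|=13/4
  updated: d(CHOZ,T)=25
4. join CHOZ+T (d=25) ⇒ CHOTZ; edges |CHOZ|=11/4, |T|=25/2
final tree: (((C:2,H:2):31/4,(O:13/2,Z:13/2):13/4):11/4,T:25/2)
total length: 173/4

(((C:2,H:2):31/4,(O:13/2,Z:13/2):13/4):11/4,T:25/2)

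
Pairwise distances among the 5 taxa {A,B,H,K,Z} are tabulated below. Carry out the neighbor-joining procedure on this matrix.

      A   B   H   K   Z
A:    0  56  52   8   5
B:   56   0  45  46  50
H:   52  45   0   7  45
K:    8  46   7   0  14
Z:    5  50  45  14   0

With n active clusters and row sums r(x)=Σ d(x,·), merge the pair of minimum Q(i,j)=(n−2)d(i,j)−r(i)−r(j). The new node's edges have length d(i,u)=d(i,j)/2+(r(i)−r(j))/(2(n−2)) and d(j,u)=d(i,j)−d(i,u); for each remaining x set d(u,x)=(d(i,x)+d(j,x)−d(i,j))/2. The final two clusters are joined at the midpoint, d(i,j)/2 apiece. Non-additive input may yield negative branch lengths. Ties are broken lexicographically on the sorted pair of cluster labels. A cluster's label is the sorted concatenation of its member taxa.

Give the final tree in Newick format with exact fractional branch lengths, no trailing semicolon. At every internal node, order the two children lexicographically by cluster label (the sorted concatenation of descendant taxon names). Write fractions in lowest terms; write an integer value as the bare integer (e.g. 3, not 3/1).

step 1: merge (A,Z) at d=5, Q=-220; branch lengths A→11/3, Z→4/3; new cluster AZ
  updated: d(AZ,B)=101/2, d(AZ,H)=46, d(AZ,K)=17/2
step 2: merge (AZ,K) at d=17/2, Q=-299/2; branch lengths AZ→121/8, K→-53/8; new cluster AKZ
  updated: d(AKZ,B)=44, d(AKZ,H)=89/4
step 3: merge (AKZ,B) at d=44, Q=-445/4; branch lengths AKZ→85/8, B→267/8; new cluster ABKZ
  updated: d(ABKZ,H)=93/8
step 4: merge (ABKZ,H) at d=93/8; branch lengths ABKZ→93/16, H→93/16; new cluster ABHKZ
final tree: ((((A:11/3,Z:4/3):121/8,K:-53/8):85/8,B:267/8):93/16,H:93/16)
total length: 553/8

((((A:11/3,Z:4/3):121/8,K:-53/8):85/8,B:267/8):93/16,H:93/16)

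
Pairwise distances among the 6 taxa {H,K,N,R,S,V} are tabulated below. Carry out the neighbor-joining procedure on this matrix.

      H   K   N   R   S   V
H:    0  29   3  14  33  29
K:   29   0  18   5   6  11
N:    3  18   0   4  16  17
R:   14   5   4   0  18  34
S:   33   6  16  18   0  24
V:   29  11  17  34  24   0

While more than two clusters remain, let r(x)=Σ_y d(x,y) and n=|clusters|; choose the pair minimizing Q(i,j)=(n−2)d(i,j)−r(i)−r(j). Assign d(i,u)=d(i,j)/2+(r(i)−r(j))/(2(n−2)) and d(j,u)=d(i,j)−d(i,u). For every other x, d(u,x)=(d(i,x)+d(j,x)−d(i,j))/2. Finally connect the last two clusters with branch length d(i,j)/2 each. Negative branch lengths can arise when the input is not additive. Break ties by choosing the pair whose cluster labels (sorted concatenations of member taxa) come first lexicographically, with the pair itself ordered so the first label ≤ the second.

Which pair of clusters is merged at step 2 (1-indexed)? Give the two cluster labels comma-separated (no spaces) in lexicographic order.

iteration 1: select H,N (d=3, Q=-154); attach at lengths (31/4, -19/4); label the merged cluster HN
  updated: d(HN,K)=22, d(HN,R)=15/2, d(HN,S)=23, d(HN,V)=43/2
iteration 2: select HN,R (d=15/2, Q=-116); attach at lengths (16/3, 13/6); label the merged cluster HNR
  updated: d(HNR,K)=39/4, d(HNR,S)=67/4, d(HNR,V)=24
iteration 3: select HNR,S (d=67/4, Q=-255/4); attach at lengths (149/16, 119/16); label the merged cluster HNRS
  updated: d(HNRS,K)=-1/2, d(HNRS,V)=125/8
iteration 4: select HNRS,K (d=-1/2, Q=-209/8); attach at lengths (33/16, -41/16); label the merged cluster HKNRS
  updated: d(HKNRS,V)=217/16
iteration 5: select HKNRS,V (d=217/16); attach at lengths (217/32, 217/32); label the merged cluster HKNRSV
final tree: (((((H:31/4,N:-19/4):16/3,R:13/6):149/16,S:119/16):33/16,K:-41/16):217/32,V:217/32)
total length: 645/16

HN,R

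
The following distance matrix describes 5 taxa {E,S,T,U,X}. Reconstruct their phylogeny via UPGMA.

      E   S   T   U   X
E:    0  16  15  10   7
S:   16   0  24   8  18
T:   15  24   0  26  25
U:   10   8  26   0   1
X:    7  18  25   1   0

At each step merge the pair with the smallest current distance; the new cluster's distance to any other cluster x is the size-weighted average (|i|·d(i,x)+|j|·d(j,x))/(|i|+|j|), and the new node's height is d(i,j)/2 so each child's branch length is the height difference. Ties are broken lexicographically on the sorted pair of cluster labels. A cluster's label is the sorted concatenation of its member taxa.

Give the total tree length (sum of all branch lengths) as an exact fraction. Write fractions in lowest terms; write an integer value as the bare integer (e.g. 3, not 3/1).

137/4

iteration 1: select U,X (d=1); attach at lengths (1/2, 1/2); label the merged cluster UX
  updated: d(E,UX)=17/2, d(S,UX)=13, d(T,UX)=51/2
iteration 2: select E,UX (d=17/2); attach at lengths (17/4, 15/4); label the merged cluster EUX
  updated: d(EUX,S)=14, d(EUX,T)=22
iteration 3: select EUX,S (d=14); attach at lengths (11/4, 7); label the merged cluster ESUX
  updated: d(ESUX,T)=45/2
iteration 4: select ESUX,T (d=45/2); attach at lengths (17/4, 45/4); label the merged cluster ESTUX
final tree: (((E:17/4,(U:1/2,X:1/2):15/4):11/4,S:7):17/4,T:45/4)
total length: 137/4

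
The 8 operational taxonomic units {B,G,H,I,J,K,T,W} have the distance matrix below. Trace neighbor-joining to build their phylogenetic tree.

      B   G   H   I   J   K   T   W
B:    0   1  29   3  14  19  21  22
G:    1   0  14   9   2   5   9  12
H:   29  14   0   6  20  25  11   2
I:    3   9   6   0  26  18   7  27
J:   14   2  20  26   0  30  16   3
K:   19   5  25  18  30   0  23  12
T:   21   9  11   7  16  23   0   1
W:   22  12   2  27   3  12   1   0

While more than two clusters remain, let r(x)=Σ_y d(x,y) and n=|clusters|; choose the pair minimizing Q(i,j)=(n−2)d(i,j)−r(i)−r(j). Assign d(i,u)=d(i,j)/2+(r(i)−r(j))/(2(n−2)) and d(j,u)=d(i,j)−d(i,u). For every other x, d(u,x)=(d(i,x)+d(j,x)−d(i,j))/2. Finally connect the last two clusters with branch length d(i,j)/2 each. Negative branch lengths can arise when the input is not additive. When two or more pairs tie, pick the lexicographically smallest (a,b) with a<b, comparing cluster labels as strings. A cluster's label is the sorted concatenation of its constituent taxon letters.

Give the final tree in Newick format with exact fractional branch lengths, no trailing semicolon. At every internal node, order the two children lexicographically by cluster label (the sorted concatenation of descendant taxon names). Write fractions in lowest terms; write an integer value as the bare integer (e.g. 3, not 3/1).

1. join B+I (d=3, Q=-187) ⇒ BI; edges |B|=31/12, |I|=5/12
  updated: d(BI,G)=7/2, d(BI,H)=16, d(BI,J)=37/2, d(BI,K)=17, d(BI,T)=25/2, d(BI,W)=23
2. join G+K (d=5, Q=-265/2) ⇒ GK; edges |G|=-83/20, |K|=183/20
  updated: d(BI,GK)=31/4, d(GK,H)=17, d(GK,J)=27/2, d(GK,T)=27/2, d(GK,W)=19/2
3. join BI+GK (d=31/4, Q=-108) ⇒ BGIK; edges |BI|=95/16, |GK|=29/16
  updated: d(BGIK,H)=101/8, d(BGIK,J)=97/8, d(BGIK,T)=73/8, d(BGIK,W)=99/8
4. join BGIK+J (d=97/8, Q=-61) ⇒ BGIJK; edges |BGIK|=21/4, |J|=55/8
  updated: d(BGIJK,H)=41/4, d(BGIJK,T)=13/2, d(BGIJK,W)=13/8
5. join BGIJK+T (d=13/2, Q=-191/8) ⇒ BGIJKT; edges |BGIJK|=103/32, |T|=105/32
  updated: d(BGIJKT,H)=59/8, d(BGIJKT,W)=-31/16
6. join BGIJKT+H (d=59/8, Q=-119/16) ⇒ BGHIJKT; edges |BGIJKT|=55/32, |H|=181/32
  updated: d(BGHIJKT,W)=-117/32
7. join BGHIJKT+W (d=-117/32) ⇒ BGHIJKTW; edges |BGHIJKT|=-117/64, |W|=-117/64
final tree: ((((((B:31/12,I:5/12):95/16,(G:-83/20,K:183/20):29/16):21/4,J:55/8):103/32,T:105/32):55/32,H:181/32):-117/64,W:-117/64)
total length: 1219/32

((((((B:31/12,I:5/12):95/16,(G:-83/20,K:183/20):29/16):21/4,J:55/8):103/32,T:105/32):55/32,H:181/32):-117/64,W:-117/64)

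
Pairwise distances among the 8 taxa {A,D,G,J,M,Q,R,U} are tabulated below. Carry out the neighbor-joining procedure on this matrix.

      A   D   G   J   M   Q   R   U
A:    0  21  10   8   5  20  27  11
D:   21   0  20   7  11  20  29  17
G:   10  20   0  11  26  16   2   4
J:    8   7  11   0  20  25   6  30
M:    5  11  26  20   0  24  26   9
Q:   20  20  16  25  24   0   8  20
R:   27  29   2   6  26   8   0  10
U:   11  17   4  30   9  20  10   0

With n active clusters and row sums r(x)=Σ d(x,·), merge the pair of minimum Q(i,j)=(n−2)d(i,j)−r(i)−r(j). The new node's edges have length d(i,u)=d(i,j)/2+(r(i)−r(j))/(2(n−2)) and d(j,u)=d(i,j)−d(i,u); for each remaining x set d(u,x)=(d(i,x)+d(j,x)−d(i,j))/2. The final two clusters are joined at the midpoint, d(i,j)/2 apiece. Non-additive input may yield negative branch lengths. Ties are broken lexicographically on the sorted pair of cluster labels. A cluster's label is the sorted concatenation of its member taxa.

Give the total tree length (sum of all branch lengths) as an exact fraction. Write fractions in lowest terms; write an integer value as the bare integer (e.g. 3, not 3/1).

1435/32

1. join A+M (d=5, Q=-193) ⇒ AM; edges |A|=11/12, |M|=49/12
  updated: d(AM,D)=27/2, d(AM,G)=31/2, d(AM,J)=23/2, d(AM,Q)=39/2, d(AM,R)=24, d(AM,U)=15/2
2. join D+J (d=7, Q=-162) ⇒ DJ; edges |D|=51/10, |J|=19/10
  updated: d(AM,DJ)=9, d(DJ,G)=12, d(DJ,Q)=19, d(DJ,R)=14, d(DJ,U)=20
3. join AM+DJ (d=9, Q=-227/2) ⇒ ADJM; edges |AM|=75/16, |DJ|=69/16
  updated: d(ADJM,G)=37/4, d(ADJM,Q)=59/4, d(ADJM,R)=29/2, d(ADJM,U)=37/4
4. join Q+R (d=8, Q=-277/4) ⇒ QR; edges |Q|=193/24, |R|=-1/24
  updated: d(ADJM,QR)=85/8, d(G,QR)=5, d(QR,U)=11
5. join ADJM+U (d=37/4, Q=-279/8) ⇒ ADJMU; edges |ADJM|=187/32, |U|=109/32
  updated: d(ADJMU,G)=2, d(ADJMU,QR)=99/16
6. join ADJMU+G (d=2, Q=-211/16) ⇒ ADGJMU; edges |ADJMU|=51/32, |G|=13/32
  updated: d(ADGJMU,QR)=147/32
7. join ADGJMU+QR (d=147/32) ⇒ ADGJMQRU; edges |ADGJMU|=147/64, |QR|=147/64
final tree: (((((A:11/12,M:49/12):75/16,(D:51/10,J:19/10):69/16):187/32,U:109/32):51/32,G:13/32):147/64,(Q:193/24,R:-1/24):147/64)
total length: 1435/32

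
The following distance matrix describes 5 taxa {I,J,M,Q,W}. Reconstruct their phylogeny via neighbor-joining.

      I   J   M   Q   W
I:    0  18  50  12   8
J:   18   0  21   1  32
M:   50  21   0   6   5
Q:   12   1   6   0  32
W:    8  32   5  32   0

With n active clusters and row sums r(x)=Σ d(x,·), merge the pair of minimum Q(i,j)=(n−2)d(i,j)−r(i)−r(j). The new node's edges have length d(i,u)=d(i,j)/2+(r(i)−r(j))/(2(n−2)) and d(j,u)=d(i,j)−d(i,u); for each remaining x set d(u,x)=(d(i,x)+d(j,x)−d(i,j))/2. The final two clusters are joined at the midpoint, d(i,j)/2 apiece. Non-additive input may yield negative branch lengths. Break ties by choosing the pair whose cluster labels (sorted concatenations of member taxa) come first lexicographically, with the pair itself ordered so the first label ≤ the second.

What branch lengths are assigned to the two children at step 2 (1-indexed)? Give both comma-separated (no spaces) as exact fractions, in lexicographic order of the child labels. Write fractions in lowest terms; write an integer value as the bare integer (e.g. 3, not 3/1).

step 1: merge (M,W) at d=5, Q=-144; branch lengths M→10/3, W→5/3; new cluster MW
  updated: d(I,MW)=53/2, d(J,MW)=24, d(MW,Q)=33/2
step 2: merge (I,MW) at d=53/2, Q=-141/2; branch lengths I→85/8, MW→127/8; new cluster IMW
  updated: d(IMW,J)=31/4, d(IMW,Q)=1
step 3: merge (IMW,J) at d=31/4, Q=-39/4; branch lengths IMW→31/8, J→31/8; new cluster IJMW
  updated: d(IJMW,Q)=-23/8
step 4: merge (IJMW,Q) at d=-23/8; branch lengths IJMW→-23/16, Q→-23/16; new cluster IJMQW
final tree: (((I:85/8,(M:10/3,W:5/3):127/8):31/8,J:31/8):-23/16,Q:-23/16)
total length: 291/8

85/8,127/8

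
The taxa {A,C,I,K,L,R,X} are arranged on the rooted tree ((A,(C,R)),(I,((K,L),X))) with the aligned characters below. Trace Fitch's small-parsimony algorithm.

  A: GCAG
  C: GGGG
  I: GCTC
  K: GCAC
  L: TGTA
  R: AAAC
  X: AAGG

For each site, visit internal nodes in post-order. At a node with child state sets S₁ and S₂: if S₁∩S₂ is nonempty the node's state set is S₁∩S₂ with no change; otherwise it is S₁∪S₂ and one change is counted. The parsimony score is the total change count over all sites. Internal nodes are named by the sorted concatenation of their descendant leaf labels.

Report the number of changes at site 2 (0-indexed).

4

[col 0] CR: children C:{G}, R:{A} ∪→ {A,G}; cost 1
[col 0] ACR: children A:{G}, CR:{A,G} ∩→ {G}; cost 0
[col 0] KL: children K:{G}, L:{T} ∪→ {G,T}; cost 1
[col 0] KLX: children KL:{G,T}, X:{A} ∪→ {A,G,T}; cost 1
[col 0] IKLX: children I:{G}, KLX:{A,G,T} ∩→ {G}; cost 0
[col 0] ACIKLRX: children ACR:{G}, IKLX:{G} ∩→ {G}; cost 0
[col 1] CR: children C:{G}, R:{A} ∪→ {A,G}; cost 1
[col 1] ACR: children A:{C}, CR:{A,G} ∪→ {A,C,G}; cost 1
[col 1] KL: children K:{C}, L:{G} ∪→ {C,G}; cost 1
[col 1] KLX: children KL:{C,G}, X:{A} ∪→ {A,C,G}; cost 1
[col 1] IKLX: children I:{C}, KLX:{A,C,G} ∩→ {C}; cost 0
[col 1] ACIKLRX: children ACR:{A,C,G}, IKLX:{C} ∩→ {C}; cost 0
[col 2] CR: children C:{G}, R:{A} ∪→ {A,G}; cost 1
[col 2] ACR: children A:{A}, CR:{A,G} ∩→ {A}; cost 0
[col 2] KL: children K:{A}, L:{T} ∪→ {A,T}; cost 1
[col 2] KLX: children KL:{A,T}, X:{G} ∪→ {A,G,T}; cost 1
[col 2] IKLX: children I:{T}, KLX:{A,G,T} ∩→ {T}; cost 0
[col 2] ACIKLRX: children ACR:{A}, IKLX:{T} ∪→ {A,T}; cost 1
[col 3] CR: children C:{G}, R:{C} ∪→ {C,G}; cost 1
[col 3] ACR: children A:{G}, CR:{C,G} ∩→ {G}; cost 0
[col 3] KL: children K:{C}, L:{A} ∪→ {A,C}; cost 1
[col 3] KLX: children KL:{A,C}, X:{G} ∪→ {A,C,G}; cost 1
[col 3] IKLX: children I:{C}, KLX:{A,C,G} ∩→ {C}; cost 0
[col 3] ACIKLRX: children ACR:{G}, IKLX:{C} ∪→ {C,G}; cost 1
per-site changes: [3, 4, 4, 4]; total = 15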